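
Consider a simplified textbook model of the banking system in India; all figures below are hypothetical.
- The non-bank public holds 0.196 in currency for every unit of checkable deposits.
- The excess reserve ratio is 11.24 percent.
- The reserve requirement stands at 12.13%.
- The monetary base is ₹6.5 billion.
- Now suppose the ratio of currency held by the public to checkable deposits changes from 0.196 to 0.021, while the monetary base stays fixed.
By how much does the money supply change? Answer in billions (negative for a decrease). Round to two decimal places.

₹7.96 billion

Initially m₁ = (1 + 0.196) / (0.1213 + 0.1124 + 0.196) ≈ 2.7833, so M₁ = 2.7833 × 6.5 ≈ 18.0915 billion.
After the change m₂ = (1 + 0.021) / (0.1213 + 0.1124 + 0.021) ≈ 4.0086, so M₂ = 4.0086 × 6.5 = 26.0559 billion.
ΔM = M₂ − M₁ = 26.0559 − 18.0915 = 7.9644 billion.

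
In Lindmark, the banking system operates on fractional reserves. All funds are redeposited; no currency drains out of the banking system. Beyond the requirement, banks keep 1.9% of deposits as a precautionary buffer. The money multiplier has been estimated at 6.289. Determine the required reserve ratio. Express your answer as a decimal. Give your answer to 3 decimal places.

Using m = 6.289. Since m = (1 + c)/(c + rr + e), the denominator satisfies c + rr + e = (1 + c)/m = (1 + 0) / 6.289 ≈ 0.159008.
With c = 0 and e = 0.019, the required reserve ratio is 0.159008 − 0 − 0.019 = 0.140008.

0.140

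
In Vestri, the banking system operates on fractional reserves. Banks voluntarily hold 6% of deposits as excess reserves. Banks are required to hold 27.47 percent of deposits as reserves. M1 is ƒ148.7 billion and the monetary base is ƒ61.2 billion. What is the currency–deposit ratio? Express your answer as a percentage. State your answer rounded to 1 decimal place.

13.1%

Using m = M/MB = 148.7/61.2 ≈ 2.429739. From m = (1 + c)/(c + rr + e), rearranging gives 1 + c = m·(c + rr + e), so c·(1 − m) = m·(rr + e) − 1.
Hence c = [m·(rr + e) − 1]/(1 − m) = [2.429739 × (0.2747 + 0.06) − 1] / (1 − 2.429739) ≈ 0.130630.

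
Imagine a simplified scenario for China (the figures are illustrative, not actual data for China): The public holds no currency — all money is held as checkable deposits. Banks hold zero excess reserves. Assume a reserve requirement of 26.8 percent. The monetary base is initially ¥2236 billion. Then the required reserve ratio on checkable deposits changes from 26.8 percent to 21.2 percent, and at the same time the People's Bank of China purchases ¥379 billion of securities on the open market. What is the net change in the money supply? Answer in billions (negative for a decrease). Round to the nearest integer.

Before: m₁ = 1 / (0.268) ≈ 3.73134, MB₁ = 2236, so M₁ = 3.73134 × 2236 ≈ 8343.2762 billion.
After: m₂ = 1 / (0.212) ≈ 4.71698, MB₂ = 2236 + 379 = 2615, so M₂ = 4.71698 × 2615 = 12334.9027 billion.
ΔM = M₂ − M₁ = 12334.9027 − 8343.2762 = 3991.6265 billion.

¥3992 billion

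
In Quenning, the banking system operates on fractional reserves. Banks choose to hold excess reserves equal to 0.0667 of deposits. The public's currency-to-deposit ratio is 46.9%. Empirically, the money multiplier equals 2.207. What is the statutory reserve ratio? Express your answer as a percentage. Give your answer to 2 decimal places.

Using m = 2.207. Since m = (1 + c)/(c + rr + e), the denominator satisfies c + rr + e = (1 + c)/m = (1 + 0.469) / 2.207 ≈ 0.665609.
With c = 0.469 and e = 0.0667, the statutory reserve ratio is 0.665609 − 0.469 − 0.0667 = 0.129909.

12.99%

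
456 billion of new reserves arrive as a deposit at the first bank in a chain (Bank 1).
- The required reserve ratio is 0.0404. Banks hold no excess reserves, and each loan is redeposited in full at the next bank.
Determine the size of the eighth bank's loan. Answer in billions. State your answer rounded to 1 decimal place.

Each bank lends a fraction (1 − rr) = 0.9596 of the deposit it receives, so Bank 8 receives 456·0.9596^7 and lends 456·0.9596^8 ≈ 327.8587 billion.

327.9 billion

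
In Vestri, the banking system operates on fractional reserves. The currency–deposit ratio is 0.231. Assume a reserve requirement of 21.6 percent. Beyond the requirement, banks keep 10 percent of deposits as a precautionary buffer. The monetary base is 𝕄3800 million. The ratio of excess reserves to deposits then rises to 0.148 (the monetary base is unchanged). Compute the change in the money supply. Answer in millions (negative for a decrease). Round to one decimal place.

Initially m₁ = (1 + 0.231) / (0.216 + 0.1 + 0.231) ≈ 2.250457, so M₁ = 2.250457 × 3800 = 8551.7366 million.
After the change m₂ = (1 + 0.231) / (0.216 + 0.148 + 0.231) ≈ 2.068908, so M₂ = 2.068908 × 3800 = 7861.8504 million.
ΔM = M₂ − M₁ = 7861.8504 − 8551.7366 = -689.8862 million.

-689.9 million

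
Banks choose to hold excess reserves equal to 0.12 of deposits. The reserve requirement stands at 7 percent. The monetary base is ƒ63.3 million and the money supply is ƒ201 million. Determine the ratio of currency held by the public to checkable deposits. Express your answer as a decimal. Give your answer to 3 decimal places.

Using m = M/MB = 201/63.3 ≈ 3.175355. From m = (1 + c)/(c + rr + e), rearranging gives 1 + c = m·(c + rr + e), so c·(1 − m) = m·(rr + e) − 1.
Hence c = [m·(rr + e) − 1]/(1 − m) = [3.175355 × (0.07 + 0.12) − 1] / (1 − 3.175355) ≈ 0.182353.

0.182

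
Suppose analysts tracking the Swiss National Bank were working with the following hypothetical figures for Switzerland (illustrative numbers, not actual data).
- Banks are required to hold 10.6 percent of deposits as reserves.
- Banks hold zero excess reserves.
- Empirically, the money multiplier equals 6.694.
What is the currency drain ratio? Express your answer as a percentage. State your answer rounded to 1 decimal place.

5.1%

Using m = 6.694. From m = (1 + c)/(c + rr + e), rearranging gives 1 + c = m·(c + rr + e), so c·(1 − m) = m·(rr + e) − 1.
Hence c = [m·(rr + e) − 1]/(1 − m) = [6.694 × (0.106 + 0) − 1] / (1 − 6.694) ≈ 0.051007.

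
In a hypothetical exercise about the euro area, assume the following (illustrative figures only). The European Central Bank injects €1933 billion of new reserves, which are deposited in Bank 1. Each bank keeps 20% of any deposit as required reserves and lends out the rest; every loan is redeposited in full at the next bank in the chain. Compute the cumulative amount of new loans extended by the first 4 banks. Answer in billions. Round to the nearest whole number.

Bank i lends (1 − rr)^i of the original deposit: Bank 1 lends 1933·0.8000 = 1546.4000, Bank 2 lends 1933·0.8000² = 1237.1200, and so on.
Summing a geometric series: total = 1933·[0.8000·(1 − 0.8000^4) / (1 − 0.8000)] = 4564.9728 billion.

€4565 billion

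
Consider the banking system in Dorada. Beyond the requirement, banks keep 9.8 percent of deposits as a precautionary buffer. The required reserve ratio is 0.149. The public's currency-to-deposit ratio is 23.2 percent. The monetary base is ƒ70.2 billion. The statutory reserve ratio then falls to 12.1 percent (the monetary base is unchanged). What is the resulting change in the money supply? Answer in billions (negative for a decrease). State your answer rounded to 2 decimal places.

ƒ11.21 billion

Initially m₁ = (1 + 0.232) / (0.149 + 0.098 + 0.232) ≈ 2.57203, so M₁ = 2.57203 × 70.2 ≈ 180.5565 billion.
After the change m₂ = (1 + 0.232) / (0.121 + 0.098 + 0.232) ≈ 2.73171, so M₂ = 2.73171 × 70.2 ≈ 191.766 billion.
ΔM = M₂ − M₁ = 191.766 − 180.5565 = 11.2095 billion.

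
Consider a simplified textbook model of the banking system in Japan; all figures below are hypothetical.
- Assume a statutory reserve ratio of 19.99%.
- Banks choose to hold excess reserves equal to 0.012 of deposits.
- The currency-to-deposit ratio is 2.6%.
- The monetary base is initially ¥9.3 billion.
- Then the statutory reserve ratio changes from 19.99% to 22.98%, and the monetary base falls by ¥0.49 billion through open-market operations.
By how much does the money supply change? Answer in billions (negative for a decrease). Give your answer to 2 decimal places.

-6.36 billion

Before: m₁ = (1 + 0.026) / (0.1999 + 0.012 + 0.026) ≈ 4.3127, MB₁ = 9.3, so M₁ = 4.3127 × 9.3 ≈ 40.1081 billion.
After: m₂ = (1 + 0.026) / (0.2298 + 0.012 + 0.026) ≈ 3.8312, MB₂ = 9.3 − 0.49 = 8.81, so M₂ = 3.8312 × 8.81 ≈ 33.7529 billion.
ΔM = M₂ − M₁ = 33.7529 − 40.1081 = -6.3552 billion.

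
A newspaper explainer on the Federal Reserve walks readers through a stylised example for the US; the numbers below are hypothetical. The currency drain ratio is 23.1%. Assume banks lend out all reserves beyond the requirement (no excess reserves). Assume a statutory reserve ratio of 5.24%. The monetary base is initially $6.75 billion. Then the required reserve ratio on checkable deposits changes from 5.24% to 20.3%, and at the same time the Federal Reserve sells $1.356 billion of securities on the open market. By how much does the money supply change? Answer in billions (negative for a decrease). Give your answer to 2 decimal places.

-14.02 billion

Before: m₁ = (1 + 0.231) / (0.0524 + 0.231) ≈ 4.3437, MB₁ = 6.75, so M₁ = 4.3437 × 6.75 ≈ 29.32 billion.
After: m₂ = (1 + 0.231) / (0.203 + 0.231) ≈ 2.8364, MB₂ = 6.75 − 1.356 = 5.394, so M₂ = 2.8364 × 5.394 ≈ 15.2995 billion.
ΔM = M₂ − M₁ = 15.2995 − 29.32 = -14.0205 billion.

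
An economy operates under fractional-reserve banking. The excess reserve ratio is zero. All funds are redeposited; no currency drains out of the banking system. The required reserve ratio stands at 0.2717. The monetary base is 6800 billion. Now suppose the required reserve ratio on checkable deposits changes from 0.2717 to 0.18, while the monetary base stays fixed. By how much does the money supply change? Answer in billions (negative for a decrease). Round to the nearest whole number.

12750 billion

Initially m₁ = 1 / (0.2717) ≈ 3.68053, so M₁ = 3.68053 × 6800 = 25027.604 billion.
After the change m₂ = 1 / (0.18) ≈ 5.55556, so M₂ = 5.55556 × 6800 = 37777.808 billion.
ΔM = M₂ − M₁ = 37777.808 − 25027.604 = 12750.204 billion.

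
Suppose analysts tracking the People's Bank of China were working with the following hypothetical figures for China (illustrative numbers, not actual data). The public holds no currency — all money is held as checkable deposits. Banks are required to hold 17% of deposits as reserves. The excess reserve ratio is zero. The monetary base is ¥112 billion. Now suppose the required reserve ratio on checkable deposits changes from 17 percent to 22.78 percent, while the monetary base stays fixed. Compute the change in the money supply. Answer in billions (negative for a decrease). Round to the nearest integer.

Initially m₁ = 1 / (0.17) ≈ 5.8824, so M₁ = 5.8824 × 112 = 658.8288 billion.
After the change m₂ = 1 / (0.2278) ≈ 4.3898, so M₂ = 4.3898 × 112 = 491.6576 billion.
ΔM = M₂ − M₁ = 491.6576 − 658.8288 = -167.1712 billion.

-167 billion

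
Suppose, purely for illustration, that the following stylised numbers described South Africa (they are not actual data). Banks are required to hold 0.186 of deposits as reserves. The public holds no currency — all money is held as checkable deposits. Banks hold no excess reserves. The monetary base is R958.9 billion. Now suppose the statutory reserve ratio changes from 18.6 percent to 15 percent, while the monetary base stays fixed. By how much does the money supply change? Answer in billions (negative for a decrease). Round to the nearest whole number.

R1237 billion

Initially m₁ = 1 / (0.186) ≈ 5.3763, so M₁ = 5.3763 × 958.9 ≈ 5155.3341 billion.
After the change m₂ = 1 / (0.15) ≈ 6.6667, so M₂ = 6.6667 × 958.9 ≈ 6392.6986 billion.
ΔM = M₂ − M₁ = 6392.6986 − 5155.3341 = 1237.3645 billion.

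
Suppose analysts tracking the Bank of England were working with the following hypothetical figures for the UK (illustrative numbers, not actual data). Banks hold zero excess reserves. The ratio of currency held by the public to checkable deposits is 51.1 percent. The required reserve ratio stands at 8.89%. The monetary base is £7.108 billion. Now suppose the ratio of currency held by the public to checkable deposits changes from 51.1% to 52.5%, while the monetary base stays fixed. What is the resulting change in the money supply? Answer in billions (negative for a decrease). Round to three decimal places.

Initially m₁ = (1 + 0.511) / (0.0889 + 0.511) ≈ 2.51875, so M₁ = 2.51875 × 7.108 ≈ 17.9033 billion.
After the change m₂ = (1 + 0.525) / (0.0889 + 0.525) ≈ 2.48412, so M₂ = 2.48412 × 7.108 ≈ 17.6571 billion.
ΔM = M₂ − M₁ = 17.6571 − 17.9033 = -0.2462 billion.

-0.246 billion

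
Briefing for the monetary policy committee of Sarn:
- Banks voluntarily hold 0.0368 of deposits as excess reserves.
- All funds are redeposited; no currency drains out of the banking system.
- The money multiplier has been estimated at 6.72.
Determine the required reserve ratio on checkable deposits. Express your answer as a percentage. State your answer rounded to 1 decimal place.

11.2%

Using m = 6.72. Since m = (1 + c)/(c + rr + e), the denominator satisfies c + rr + e = (1 + c)/m = (1 + 0) / 6.72 ≈ 0.148810.
With c = 0 and e = 0.0368, the required reserve ratio on checkable deposits is 0.148810 − 0 − 0.0368 = 0.11201.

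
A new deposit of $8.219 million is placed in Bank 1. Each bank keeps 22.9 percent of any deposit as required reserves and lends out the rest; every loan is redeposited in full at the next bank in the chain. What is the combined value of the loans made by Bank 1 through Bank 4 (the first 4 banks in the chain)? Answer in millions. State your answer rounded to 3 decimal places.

Bank i lends (1 − rr)^i of the original deposit: Bank 1 lends 8.219·0.7710 ≈ 6.3368, Bank 2 lends 8.219·0.7710² ≈ 4.8857, and so on.
Summing a geometric series: total = 8.219·[0.7710·(1 − 0.7710^4) / (1 − 0.7710)] ≈ 17.8937 million.

$17.894 million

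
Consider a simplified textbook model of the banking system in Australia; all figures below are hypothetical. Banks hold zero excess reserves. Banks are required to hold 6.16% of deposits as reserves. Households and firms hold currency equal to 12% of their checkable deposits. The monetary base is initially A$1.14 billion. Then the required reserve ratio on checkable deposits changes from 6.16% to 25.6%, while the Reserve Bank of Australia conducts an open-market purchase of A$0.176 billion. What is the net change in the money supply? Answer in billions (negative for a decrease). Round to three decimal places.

Before: m₁ = (1 + 0.12) / (0.0616 + 0.12) ≈ 6.16740, MB₁ = 1.14, so M₁ = 6.16740 × 1.14 ≈ 7.0308 billion.
After: m₂ = (1 + 0.12) / (0.256 + 0.12) ≈ 2.97872, MB₂ = 1.14 + 0.176 = 1.316, so M₂ = 2.97872 × 1.316 ≈ 3.92 billion.
ΔM = M₂ − M₁ = 3.92 − 7.0308 = -3.1108 billion.

-3.111 billion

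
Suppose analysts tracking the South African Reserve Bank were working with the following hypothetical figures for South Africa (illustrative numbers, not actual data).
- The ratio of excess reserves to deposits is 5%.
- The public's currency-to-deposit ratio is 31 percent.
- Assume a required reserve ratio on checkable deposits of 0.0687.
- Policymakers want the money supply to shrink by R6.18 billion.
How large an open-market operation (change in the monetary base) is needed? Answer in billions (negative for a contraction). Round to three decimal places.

-2.022 billion

The money multiplier is m = (1 + c) / (rr + e + c) = (1 + 0.31) / (0.0687 + 0.05 + 0.31) ≈ 3.05575.
ΔMB = ΔM / m = (−6.18) / 3.05575 ≈ -2.0224 billion.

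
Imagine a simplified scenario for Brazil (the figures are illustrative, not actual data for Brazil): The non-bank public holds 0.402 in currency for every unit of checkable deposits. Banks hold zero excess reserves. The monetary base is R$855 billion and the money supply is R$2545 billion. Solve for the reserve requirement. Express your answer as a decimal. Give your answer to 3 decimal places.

0.069

Using m = M/MB = 2545/855 ≈ 2.976608. Since m = (1 + c)/(c + rr + e), the denominator satisfies c + rr + e = (1 + c)/m = (1 + 0.402) / 2.976608 ≈ 0.471006.
With c = 0.402 and e = 0, the reserve requirement is 0.471006 − 0.402 − 0 = 0.069006.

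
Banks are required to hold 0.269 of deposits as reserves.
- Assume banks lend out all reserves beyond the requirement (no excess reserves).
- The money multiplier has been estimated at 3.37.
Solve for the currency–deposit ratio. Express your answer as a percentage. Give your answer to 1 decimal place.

Using m = 3.37. From m = (1 + c)/(c + rr + e), rearranging gives 1 + c = m·(c + rr + e), so c·(1 − m) = m·(rr + e) − 1.
Hence c = [m·(rr + e) − 1]/(1 − m) = [3.37 × (0.269 + 0) − 1] / (1 − 3.37) ≈ 0.039439.

3.9%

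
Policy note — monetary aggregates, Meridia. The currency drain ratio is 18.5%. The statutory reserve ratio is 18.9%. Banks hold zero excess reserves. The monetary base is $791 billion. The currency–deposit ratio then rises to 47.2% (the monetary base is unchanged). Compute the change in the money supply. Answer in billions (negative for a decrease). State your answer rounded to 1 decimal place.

-744.7 billion

Initially m₁ = (1 + 0.185) / (0.189 + 0.185) ≈ 3.16845, so M₁ = 3.16845 × 791 ≈ 2506.244 billion.
After the change m₂ = (1 + 0.472) / (0.189 + 0.472) ≈ 2.22693, so M₂ = 2.22693 × 791 ≈ 1761.5016 billion.
ΔM = M₂ − M₁ = 1761.5016 − 2506.244 = -744.7424 billion.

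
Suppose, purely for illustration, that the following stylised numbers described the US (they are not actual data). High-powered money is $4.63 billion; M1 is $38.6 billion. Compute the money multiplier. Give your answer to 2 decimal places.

The money multiplier is m = M / MB = 38.6 / 4.63 ≈ 8.33693.

8.34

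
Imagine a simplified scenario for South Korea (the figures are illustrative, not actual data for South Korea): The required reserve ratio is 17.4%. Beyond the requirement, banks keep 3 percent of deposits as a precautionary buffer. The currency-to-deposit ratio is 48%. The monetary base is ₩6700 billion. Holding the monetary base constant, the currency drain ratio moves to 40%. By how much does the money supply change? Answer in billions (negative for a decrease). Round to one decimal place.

₩1032.7 billion

Initially m₁ = (1 + 0.48) / (0.174 + 0.03 + 0.48) ≈ 2.163743, so M₁ = 2.163743 × 6700 = 14497.0781 billion.
After the change m₂ = (1 + 0.4) / (0.174 + 0.03 + 0.4) ≈ 2.317881, so M₂ = 2.317881 × 6700 = 15529.8027 billion.
ΔM = M₂ − M₁ = 15529.8027 − 14497.0781 = 1032.7246 billion.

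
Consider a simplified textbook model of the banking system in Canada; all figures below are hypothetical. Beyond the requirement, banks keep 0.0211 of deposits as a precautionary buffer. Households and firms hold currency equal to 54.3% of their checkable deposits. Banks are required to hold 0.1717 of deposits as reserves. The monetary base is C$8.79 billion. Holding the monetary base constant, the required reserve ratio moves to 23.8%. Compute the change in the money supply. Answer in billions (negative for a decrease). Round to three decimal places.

-1.524 billion

Initially m₁ = (1 + 0.543) / (0.1717 + 0.0211 + 0.543) ≈ 2.09704, so M₁ = 2.09704 × 8.79 ≈ 18.433 billion.
After the change m₂ = (1 + 0.543) / (0.238 + 0.0211 + 0.543) ≈ 1.92370, so M₂ = 1.92370 × 8.79 ≈ 16.9093 billion.
ΔM = M₂ − M₁ = 16.9093 − 18.433 = -1.5237 billion.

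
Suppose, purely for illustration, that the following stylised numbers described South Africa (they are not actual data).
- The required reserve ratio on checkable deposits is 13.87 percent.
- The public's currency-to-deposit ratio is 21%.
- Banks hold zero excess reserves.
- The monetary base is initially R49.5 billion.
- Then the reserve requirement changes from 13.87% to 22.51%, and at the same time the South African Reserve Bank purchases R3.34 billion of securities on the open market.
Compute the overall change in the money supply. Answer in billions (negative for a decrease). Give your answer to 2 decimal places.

Before: m₁ = (1 + 0.21) / (0.1387 + 0.21) ≈ 3.47003, MB₁ = 49.5, so M₁ = 3.47003 × 49.5 ≈ 171.7665 billion.
After: m₂ = (1 + 0.21) / (0.2251 + 0.21) ≈ 2.78097, MB₂ = 49.5 + 3.34 = 52.84, so M₂ = 2.78097 × 52.84 ≈ 146.9465 billion.
ΔM = M₂ − M₁ = 146.9465 − 171.7665 = -24.82 billion.

-24.82 billion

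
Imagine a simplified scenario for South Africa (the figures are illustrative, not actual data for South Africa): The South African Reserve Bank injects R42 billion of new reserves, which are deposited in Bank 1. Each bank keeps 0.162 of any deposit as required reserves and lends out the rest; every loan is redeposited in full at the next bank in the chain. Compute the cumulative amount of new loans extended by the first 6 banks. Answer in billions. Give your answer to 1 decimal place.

Bank i lends (1 − rr)^i of the original deposit: Bank 1 lends 42·0.8380 = 35.1960, Bank 2 lends 42·0.8380² ≈ 29.4942, and so on.
Summing a geometric series: total = 42·[0.8380·(1 − 0.8380^6) / (1 − 0.8380)] ≈ 142.0204 billion.

R142.0 billion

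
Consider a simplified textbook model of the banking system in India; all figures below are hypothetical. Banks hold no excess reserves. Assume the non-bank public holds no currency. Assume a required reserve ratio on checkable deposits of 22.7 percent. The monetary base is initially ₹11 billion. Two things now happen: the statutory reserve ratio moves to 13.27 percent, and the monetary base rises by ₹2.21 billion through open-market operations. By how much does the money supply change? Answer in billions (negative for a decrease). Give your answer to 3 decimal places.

₹51.090 billion

Before: m₁ = 1 / (0.227) ≈ 4.405286, MB₁ = 11, so M₁ = 4.405286 × 11 ≈ 48.4581 billion.
After: m₂ = 1 / (0.1327) ≈ 7.535795, MB₂ = 11 + 2.21 = 13.21, so M₂ = 7.535795 × 13.21 ≈ 99.5479 billion.
ΔM = M₂ − M₁ = 99.5479 − 48.4581 = 51.0898 billion.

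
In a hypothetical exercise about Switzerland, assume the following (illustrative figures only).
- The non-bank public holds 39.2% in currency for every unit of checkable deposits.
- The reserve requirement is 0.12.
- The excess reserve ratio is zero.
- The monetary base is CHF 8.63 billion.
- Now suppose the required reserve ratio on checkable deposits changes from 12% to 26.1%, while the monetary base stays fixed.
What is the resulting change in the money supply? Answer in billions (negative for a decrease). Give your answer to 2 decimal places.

-5.07 billion

Initially m₁ = (1 + 0.392) / (0.12 + 0.392) ≈ 2.7187, so M₁ = 2.7187 × 8.63 ≈ 23.4624 billion.
After the change m₂ = (1 + 0.392) / (0.261 + 0.392) ≈ 2.1317, so M₂ = 2.1317 × 8.63 ≈ 18.3966 billion.
ΔM = M₂ − M₁ = 18.3966 − 23.4624 = -5.0658 billion.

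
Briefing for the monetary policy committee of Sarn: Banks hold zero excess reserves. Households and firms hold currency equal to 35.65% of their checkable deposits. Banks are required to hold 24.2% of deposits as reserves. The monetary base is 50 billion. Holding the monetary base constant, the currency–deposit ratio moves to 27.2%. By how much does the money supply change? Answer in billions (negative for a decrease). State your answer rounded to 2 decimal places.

10.41 billion

Initially m₁ = (1 + 0.3565) / (0.242 + 0.3565) ≈ 2.26650, so M₁ = 2.26650 × 50 = 113.325 billion.
After the change m₂ = (1 + 0.272) / (0.242 + 0.272) ≈ 2.47471, so M₂ = 2.47471 × 50 = 123.7355 billion.
ΔM = M₂ − M₁ = 123.7355 − 113.325 = 10.4105 billion.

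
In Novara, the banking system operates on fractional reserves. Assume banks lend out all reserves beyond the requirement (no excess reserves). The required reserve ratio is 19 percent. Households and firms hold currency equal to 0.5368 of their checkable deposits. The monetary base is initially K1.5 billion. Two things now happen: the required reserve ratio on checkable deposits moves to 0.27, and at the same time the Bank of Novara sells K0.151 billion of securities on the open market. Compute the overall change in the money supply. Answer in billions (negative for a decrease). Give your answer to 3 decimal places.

-0.602 billion

Before: m₁ = (1 + 0.5368) / (0.19 + 0.5368) ≈ 2.11447, MB₁ = 1.5, so M₁ = 2.11447 × 1.5 ≈ 3.1717 billion.
After: m₂ = (1 + 0.5368) / (0.27 + 0.5368) ≈ 1.90481, MB₂ = 1.5 − 0.151 = 1.349, so M₂ = 1.90481 × 1.349 ≈ 2.5696 billion.
ΔM = M₂ − M₁ = 2.5696 − 3.1717 = -0.6021 billion.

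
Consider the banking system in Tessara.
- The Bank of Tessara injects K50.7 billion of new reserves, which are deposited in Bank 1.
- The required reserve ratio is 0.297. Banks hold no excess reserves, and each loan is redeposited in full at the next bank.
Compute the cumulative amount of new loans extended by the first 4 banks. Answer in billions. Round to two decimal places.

K90.70 billion

Bank i lends (1 − rr)^i of the original deposit: Bank 1 lends 50.7·0.7030 = 35.6421, Bank 2 lends 50.7·0.7030² ≈ 25.0564, and so on.
Summing a geometric series: total = 50.7·[0.7030·(1 − 0.7030^4) / (1 − 0.7030)] ≈ 90.6962 billion.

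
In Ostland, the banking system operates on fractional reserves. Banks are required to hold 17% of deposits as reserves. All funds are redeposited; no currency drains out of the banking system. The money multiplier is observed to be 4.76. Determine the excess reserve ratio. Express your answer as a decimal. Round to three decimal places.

0.040

Using m = 4.76. Since m = (1 + c)/(c + rr + e), the denominator satisfies c + rr + e = (1 + c)/m = (1 + 0) / 4.76 ≈ 0.210084.
With c = 0 and rr = 0.17, the excess reserve ratio is 0.210084 − 0 − 0.17 = 0.040084.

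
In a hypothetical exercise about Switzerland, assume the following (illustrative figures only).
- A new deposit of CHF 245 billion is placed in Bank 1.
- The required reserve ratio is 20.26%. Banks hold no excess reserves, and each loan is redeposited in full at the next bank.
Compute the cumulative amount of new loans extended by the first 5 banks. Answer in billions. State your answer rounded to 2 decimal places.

CHF 653.41 billion

Bank i lends (1 − rr)^i of the original deposit: Bank 1 lends 245·0.7974 = 195.3630, Bank 2 lends 245·0.7974² ≈ 155.7825, and so on.
Summing a geometric series: total = 245·[0.7974·(1 − 0.7974^5) / (1 − 0.7974)] ≈ 653.4056 billion.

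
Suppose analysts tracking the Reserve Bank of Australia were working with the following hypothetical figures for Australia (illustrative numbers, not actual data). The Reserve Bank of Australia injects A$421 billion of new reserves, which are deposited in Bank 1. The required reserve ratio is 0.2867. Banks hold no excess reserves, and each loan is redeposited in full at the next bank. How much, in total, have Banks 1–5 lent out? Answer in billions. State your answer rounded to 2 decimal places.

A$854.02 billion

Bank i lends (1 − rr)^i of the original deposit: Bank 1 lends 421·0.7133 = 300.2993, Bank 2 lends 421·0.7133² ≈ 214.2035, and so on.
Summing a geometric series: total = 421·[0.7133·(1 − 0.7133^5) / (1 − 0.7133)] ≈ 854.0200 billion.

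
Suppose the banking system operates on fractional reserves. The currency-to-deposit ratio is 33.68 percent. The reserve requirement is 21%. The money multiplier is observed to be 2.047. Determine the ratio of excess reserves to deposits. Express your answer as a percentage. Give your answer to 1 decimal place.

Using m = 2.047. Since m = (1 + c)/(c + rr + e), the denominator satisfies c + rr + e = (1 + c)/m = (1 + 0.3368) / 2.047 ≈ 0.653053.
With c = 0.3368 and rr = 0.21, the ratio of excess reserves to deposits is 0.653053 − 0.3368 − 0.21 = 0.106253.

10.6%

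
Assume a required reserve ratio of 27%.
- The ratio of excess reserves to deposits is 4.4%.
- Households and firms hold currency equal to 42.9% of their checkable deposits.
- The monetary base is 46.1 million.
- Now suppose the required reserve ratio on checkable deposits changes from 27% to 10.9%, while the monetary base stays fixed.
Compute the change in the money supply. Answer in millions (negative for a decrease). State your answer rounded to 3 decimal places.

Initially m₁ = (1 + 0.429) / (0.27 + 0.044 + 0.429) ≈ 1.923284, so M₁ = 1.923284 × 46.1 ≈ 88.6634 million.
After the change m₂ = (1 + 0.429) / (0.109 + 0.044 + 0.429) ≈ 2.455326, so M₂ = 2.455326 × 46.1 ≈ 113.1905 million.
ΔM = M₂ − M₁ = 113.1905 − 88.6634 = 24.5271 million.

24.527 million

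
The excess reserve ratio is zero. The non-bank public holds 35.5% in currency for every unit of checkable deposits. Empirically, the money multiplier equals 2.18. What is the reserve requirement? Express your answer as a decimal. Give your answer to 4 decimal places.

Using m = 2.18. Since m = (1 + c)/(c + rr + e), the denominator satisfies c + rr + e = (1 + c)/m = (1 + 0.355) / 2.18 ≈ 0.621560.
With c = 0.355 and e = 0, the reserve requirement is 0.621560 − 0.355 − 0 = 0.26656.

0.2666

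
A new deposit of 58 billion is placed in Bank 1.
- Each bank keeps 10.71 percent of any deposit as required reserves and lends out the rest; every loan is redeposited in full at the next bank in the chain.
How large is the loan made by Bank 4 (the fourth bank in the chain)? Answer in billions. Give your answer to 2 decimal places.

Each bank lends a fraction (1 − rr) = 0.8929 of the deposit it receives, so Bank 4 receives 58·0.8929^3 and lends 58·0.8929^4 ≈ 36.8671 billion.

36.87 billion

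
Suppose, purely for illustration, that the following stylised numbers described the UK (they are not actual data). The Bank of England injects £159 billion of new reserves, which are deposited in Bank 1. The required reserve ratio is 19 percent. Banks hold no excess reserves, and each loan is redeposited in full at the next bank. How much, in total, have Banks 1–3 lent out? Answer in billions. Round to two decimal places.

Bank i lends (1 − rr)^i of the original deposit: Bank 1 lends 159·0.8100 = 128.7900, Bank 2 lends 159·0.8100² = 104.3199, and so on.
Summing a geometric series: total = 159·[0.8100·(1 − 0.8100^3) / (1 − 0.8100)] ≈ 317.6090 billion.

£317.61 billion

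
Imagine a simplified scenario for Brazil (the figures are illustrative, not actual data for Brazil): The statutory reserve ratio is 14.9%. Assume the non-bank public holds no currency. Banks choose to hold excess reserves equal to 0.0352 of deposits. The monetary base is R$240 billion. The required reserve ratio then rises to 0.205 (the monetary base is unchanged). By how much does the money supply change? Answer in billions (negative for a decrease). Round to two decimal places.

-303.76 billion

Initially m₁ = 1 / (0.149 + 0.0352) ≈ 5.428882, so M₁ = 5.428882 × 240 ≈ 1302.9317 billion.
After the change m₂ = 1 / (0.205 + 0.0352) ≈ 4.163197, so M₂ = 4.163197 × 240 ≈ 999.1673 billion.
ΔM = M₂ − M₁ = 999.1673 − 1302.9317 = -303.7644 billion.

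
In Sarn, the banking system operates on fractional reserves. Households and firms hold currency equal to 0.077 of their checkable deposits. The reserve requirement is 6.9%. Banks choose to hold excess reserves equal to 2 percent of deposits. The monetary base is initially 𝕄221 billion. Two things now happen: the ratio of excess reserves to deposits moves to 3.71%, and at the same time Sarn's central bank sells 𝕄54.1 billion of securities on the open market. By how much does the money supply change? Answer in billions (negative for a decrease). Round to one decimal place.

-452.1 billion

Before: m₁ = (1 + 0.077) / (0.069 + 0.02 + 0.077) ≈ 6.48795, MB₁ = 221, so M₁ = 6.48795 × 221 ≈ 1433.8369 billion.
After: m₂ = (1 + 0.077) / (0.069 + 0.0371 + 0.077) ≈ 5.88203, MB₂ = 221 − 54.1 = 166.9, so M₂ = 5.88203 × 166.9 ≈ 981.7108 billion.
ΔM = M₂ − M₁ = 981.7108 − 1433.8369 = -452.1261 billion.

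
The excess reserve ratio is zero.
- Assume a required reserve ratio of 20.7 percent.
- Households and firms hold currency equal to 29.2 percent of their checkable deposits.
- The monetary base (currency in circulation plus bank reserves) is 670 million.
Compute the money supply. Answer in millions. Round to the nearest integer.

The money multiplier is m = (1 + c) / (rr + c) = (1 + 0.292) / (0.207 + 0.292) ≈ 2.5892.
So M = m × MB = 2.5892 × 670 = 1734.764 million.

1735 million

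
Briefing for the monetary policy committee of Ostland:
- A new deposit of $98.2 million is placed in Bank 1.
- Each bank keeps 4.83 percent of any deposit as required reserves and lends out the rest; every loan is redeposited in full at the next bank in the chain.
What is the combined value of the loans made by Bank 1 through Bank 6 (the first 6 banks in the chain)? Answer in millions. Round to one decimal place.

Bank i lends (1 − rr)^i of the original deposit: Bank 1 lends 98.2·0.9517 ≈ 93.4569, Bank 2 lends 98.2·0.9517² ≈ 88.9430, and so on.
Summing a geometric series: total = 98.2·[0.9517·(1 − 0.9517^6) / (1 − 0.9517)] ≈ 497.2377 million.

$497.2 million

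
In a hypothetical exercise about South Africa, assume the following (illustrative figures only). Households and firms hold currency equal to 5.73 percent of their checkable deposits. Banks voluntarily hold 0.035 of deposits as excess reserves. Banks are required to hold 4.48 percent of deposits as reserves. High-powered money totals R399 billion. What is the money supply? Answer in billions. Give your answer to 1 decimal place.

The money multiplier is m = (1 + c) / (rr + e + c) = (1 + 0.0573) / (0.0448 + 0.035 + 0.0573) ≈ 7.71189.
So M = m × MB = 7.71189 × 399 ≈ 3077.0441 billion.

R3077.0 billion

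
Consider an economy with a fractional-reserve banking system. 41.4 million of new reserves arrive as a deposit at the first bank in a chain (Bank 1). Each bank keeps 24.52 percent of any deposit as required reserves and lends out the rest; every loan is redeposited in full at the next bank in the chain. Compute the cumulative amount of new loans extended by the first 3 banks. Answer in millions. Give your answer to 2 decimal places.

Bank i lends (1 − rr)^i of the original deposit: Bank 1 lends 41.4·0.7548 ≈ 31.2487, Bank 2 lends 41.4·0.7548² ≈ 23.5865, and so on.
Summing a geometric series: total = 41.4·[0.7548·(1 − 0.7548^3) / (1 − 0.7548)] ≈ 72.6384 million.

72.64 million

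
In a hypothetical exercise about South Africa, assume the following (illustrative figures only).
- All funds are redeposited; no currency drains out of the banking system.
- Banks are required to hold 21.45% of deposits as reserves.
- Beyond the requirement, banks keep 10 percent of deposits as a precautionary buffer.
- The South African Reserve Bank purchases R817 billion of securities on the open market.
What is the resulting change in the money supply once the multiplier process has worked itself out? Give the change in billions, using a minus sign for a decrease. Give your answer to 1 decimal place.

R2597.8 billion

The money multiplier is m = 1 / (rr + e) = 1 / (0.2145 + 0.1) ≈ 3.17965.
The purchase adds 817 billion of base, so ΔM = m × ΔMB = 3.17965 × (+817) ≈ 2597.774 billion.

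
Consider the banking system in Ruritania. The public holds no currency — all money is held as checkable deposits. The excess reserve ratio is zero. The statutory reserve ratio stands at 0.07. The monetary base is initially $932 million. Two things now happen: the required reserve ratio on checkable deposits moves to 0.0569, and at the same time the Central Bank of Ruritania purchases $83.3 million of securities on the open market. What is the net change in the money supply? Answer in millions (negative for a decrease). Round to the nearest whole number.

$4529 million

Before: m₁ = 1 / (0.07) ≈ 14.28571, MB₁ = 932, so M₁ = 14.28571 × 932 ≈ 13314.2817 million.
After: m₂ = 1 / (0.0569) ≈ 17.57469, MB₂ = 932 + 83.3 = 1015.3, so M₂ = 17.57469 × 1015.3 ≈ 17843.5828 million.
ΔM = M₂ − M₁ = 17843.5828 − 13314.2817 = 4529.3011 million.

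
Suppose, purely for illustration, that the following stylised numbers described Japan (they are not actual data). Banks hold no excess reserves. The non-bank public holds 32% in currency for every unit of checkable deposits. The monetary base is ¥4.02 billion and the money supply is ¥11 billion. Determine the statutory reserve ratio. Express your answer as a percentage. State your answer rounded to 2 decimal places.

16.24%

Using m = M/MB = 11/4.02 ≈ 2.736318. Since m = (1 + c)/(c + rr + e), the denominator satisfies c + rr + e = (1 + c)/m = (1 + 0.32) / 2.736318 ≈ 0.482400.
With c = 0.32 and e = 0, the statutory reserve ratio is 0.482400 − 0.32 − 0 = 0.1624.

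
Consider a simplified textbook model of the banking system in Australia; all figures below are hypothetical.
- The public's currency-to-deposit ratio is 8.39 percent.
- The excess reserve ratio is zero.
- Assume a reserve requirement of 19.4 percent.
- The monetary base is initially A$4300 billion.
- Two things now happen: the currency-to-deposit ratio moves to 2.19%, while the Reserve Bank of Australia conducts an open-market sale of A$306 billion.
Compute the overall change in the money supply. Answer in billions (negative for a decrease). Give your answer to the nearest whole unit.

Before: m₁ = (1 + 0.0839) / (0.194 + 0.0839) ≈ 3.90032, MB₁ = 4300, so M₁ = 3.90032 × 4300 = 16771.376 billion.
After: m₂ = (1 + 0.0219) / (0.194 + 0.0219) ≈ 4.73321, MB₂ = 4300 − 306 = 3994, so M₂ = 4.73321 × 3994 ≈ 18904.4407 billion.
ΔM = M₂ − M₁ = 18904.4407 − 16771.376 = 2133.0647 billion.

A$2133 billion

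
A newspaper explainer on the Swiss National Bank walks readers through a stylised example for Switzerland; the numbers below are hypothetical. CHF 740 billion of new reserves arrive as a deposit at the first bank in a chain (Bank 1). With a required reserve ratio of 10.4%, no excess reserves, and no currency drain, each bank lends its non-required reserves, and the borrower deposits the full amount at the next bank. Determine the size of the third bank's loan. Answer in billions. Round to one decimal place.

CHF 532.3 billion

Each bank lends a fraction (1 − rr) = 0.8960 of the deposit it receives, so Bank 3 receives 740·0.8960^2 and lends 740·0.8960^3 ≈ 532.2991 billion.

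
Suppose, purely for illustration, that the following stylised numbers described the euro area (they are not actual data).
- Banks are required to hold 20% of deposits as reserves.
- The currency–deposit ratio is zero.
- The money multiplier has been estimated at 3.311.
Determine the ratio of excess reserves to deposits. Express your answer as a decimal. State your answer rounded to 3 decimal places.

0.102

Using m = 3.311. Since m = (1 + c)/(c + rr + e), the denominator satisfies c + rr + e = (1 + c)/m = (1 + 0) / 3.311 ≈ 0.302024.
With c = 0 and rr = 0.2, the ratio of excess reserves to deposits is 0.302024 − 0 − 0.2 = 0.102024.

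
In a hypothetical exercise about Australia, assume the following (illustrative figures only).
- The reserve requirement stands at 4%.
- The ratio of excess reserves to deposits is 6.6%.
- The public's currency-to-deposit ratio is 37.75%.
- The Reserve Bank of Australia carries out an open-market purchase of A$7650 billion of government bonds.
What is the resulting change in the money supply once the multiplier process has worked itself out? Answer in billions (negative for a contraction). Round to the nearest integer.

The money multiplier is m = (1 + c) / (rr + e + c) = (1 + 0.3775) / (0.04 + 0.066 + 0.3775) ≈ 2.84902.
The purchase adds 7650 billion of base, so ΔM = m × ΔMB = 2.84902 × (+7650) = 21795.003 billion.

A$21795 billion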